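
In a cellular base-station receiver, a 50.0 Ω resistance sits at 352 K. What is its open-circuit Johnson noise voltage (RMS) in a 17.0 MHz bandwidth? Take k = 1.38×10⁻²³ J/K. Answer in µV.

V_n = √(4kTRB)
4kTRB = 4 × 1.38×10⁻²³ × 352 × 5.00×10¹ × 1.70×10⁷ = 1.65×10⁻¹¹ V²
V_n = √(1.65×10⁻¹¹) = 4.06×10⁻⁶ V = 4.06 µV

4.06 µV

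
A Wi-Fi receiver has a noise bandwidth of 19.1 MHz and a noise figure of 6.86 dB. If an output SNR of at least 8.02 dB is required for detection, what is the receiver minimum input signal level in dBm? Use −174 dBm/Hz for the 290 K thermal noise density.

−86.3 dBm

Sensitivity = −174 + 10 log₁₀(B) + NF + SNR_min
= −174 + 72.81 + 6.86 + 8.02
= −86.31 dBm → −86.3 dBm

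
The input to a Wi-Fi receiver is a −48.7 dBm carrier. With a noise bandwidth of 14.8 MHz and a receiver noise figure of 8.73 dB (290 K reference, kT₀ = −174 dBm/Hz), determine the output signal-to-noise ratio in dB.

44.9 dB

Noise floor: N = −174 + 10 log₁₀(B) + NF
10 log₁₀(1.48×10⁷) = 71.7 dB
N = −174 + 71.7 + 8.73 = −93.57 dBm
SNR = P_sig − N = −48.7 − (−93.57) = 44.87 dB → 44.9 dB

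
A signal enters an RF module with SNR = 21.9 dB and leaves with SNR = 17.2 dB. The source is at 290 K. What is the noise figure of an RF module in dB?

NF (dB) = SNR_in(dB) − SNR_out(dB) when the source is at T₀
NF = 21.9 − 17.2 = 4.7 dB

4.7 dB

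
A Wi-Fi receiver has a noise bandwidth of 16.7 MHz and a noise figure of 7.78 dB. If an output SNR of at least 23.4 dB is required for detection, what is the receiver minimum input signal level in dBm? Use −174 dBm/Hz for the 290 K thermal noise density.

−70.6 dBm

Sensitivity = −174 + 10 log₁₀(B) + NF + SNR_min
= −174 + 72.23 + 7.78 + 23.4
= −70.59 dBm → −70.6 dBm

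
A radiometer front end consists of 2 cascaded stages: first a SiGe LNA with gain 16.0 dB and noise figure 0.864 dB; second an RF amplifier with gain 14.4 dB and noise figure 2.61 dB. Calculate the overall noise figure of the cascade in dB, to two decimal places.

0.94 dB

Convert to linear (a loss of L dB is a gain of −L dB): F_i = 10^(NF_i/10), G_i = 10^(G_i,dB/10)
  Stage 1: F_1 = 10^(0.864/10) = 1.220, G_1 = 10^(16.0/10) = 39.81
  Stage 2: F_2 = 10^(2.61/10) = 1.824, G_2 = 10^(14.4/10) = 27.54
Friis cascade:
  F = 1.220 + (1.824 − 1)/39.81 = 1.241
NF = 10 log₁₀(1.241) = 0.94 dB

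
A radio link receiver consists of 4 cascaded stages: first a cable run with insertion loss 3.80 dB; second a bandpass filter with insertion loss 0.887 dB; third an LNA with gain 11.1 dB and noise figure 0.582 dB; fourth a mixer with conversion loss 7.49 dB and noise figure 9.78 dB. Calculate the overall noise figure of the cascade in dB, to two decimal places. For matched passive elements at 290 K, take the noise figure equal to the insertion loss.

7.25 dB

Convert to linear (a loss of L dB is a gain of −L dB): F_i = 10^(NF_i/10), G_i = 10^(G_i,dB/10)
  Stage 1: F_1 = 10^(3.80/10) = 2.399, G_1 = 10^(−3.80/10) = 0.4169
  Stage 2: F_2 = 10^(0.887/10) = 1.227, G_2 = 10^(−0.887/10) = 0.8153
  Stage 3: F_3 = 10^(0.582/10) = 1.143, G_3 = 10^(11.1/10) = 12.88
  Stage 4: F_4 = 10^(9.78/10) = 9.506, G_4 = 10^(−7.49/10) = 0.1782
Friis cascade:
  F = 2.399 + (1.227 − 1)/0.4169 + (1.143 − 1)/0.3399 + (9.506 − 1)/4.378 = 5.307
NF = 10 log₁₀(5.307) = 7.25 dB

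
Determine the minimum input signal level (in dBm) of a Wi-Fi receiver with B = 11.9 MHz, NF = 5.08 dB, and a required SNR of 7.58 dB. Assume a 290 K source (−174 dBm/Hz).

Sensitivity = −174 + 10 log₁₀(B) + NF + SNR_min
= −174 + 70.76 + 5.08 + 7.58
= −90.58 dBm → −90.6 dBm

−90.6 dBm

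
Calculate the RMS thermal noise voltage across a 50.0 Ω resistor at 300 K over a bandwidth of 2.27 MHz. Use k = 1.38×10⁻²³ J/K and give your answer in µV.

V_n = √(4kTRB)
4kTRB = 4 × 1.38×10⁻²³ × 300 × 5.00×10¹ × 2.27×10⁶ = 1.88×10⁻¹² V²
V_n = √(1.88×10⁻¹²) = 1.37×10⁻⁶ V = 1.37 µV

1.37 µV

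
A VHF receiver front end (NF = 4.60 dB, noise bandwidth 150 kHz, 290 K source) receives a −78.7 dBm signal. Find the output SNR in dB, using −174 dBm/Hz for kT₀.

Noise floor: N = −174 + 10 log₁₀(B) + NF
10 log₁₀(1.50×10⁵) = 51.76 dB
N = −174 + 51.76 + 4.60 = −117.64 dBm
SNR = P_sig − N = −78.7 − (−117.64) = 38.94 dB → 38.9 dB

38.9 dB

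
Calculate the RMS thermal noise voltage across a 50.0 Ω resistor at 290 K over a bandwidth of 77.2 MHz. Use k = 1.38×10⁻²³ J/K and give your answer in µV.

7.86 µV

V_n = √(4kTRB)
4kTRB = 4 × 1.38×10⁻²³ × 290 × 5.00×10¹ × 7.72×10⁷ = 6.18×10⁻¹¹ V²
V_n = √(6.18×10⁻¹¹) = 7.86×10⁻⁶ V = 7.86 µV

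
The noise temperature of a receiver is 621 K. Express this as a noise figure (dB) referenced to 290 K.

4.97 dB

F = 1 + T_e/T₀ = 1 + 621/290 = 3.14138
NF = 10 log₁₀(3.14138) = 4.97 dB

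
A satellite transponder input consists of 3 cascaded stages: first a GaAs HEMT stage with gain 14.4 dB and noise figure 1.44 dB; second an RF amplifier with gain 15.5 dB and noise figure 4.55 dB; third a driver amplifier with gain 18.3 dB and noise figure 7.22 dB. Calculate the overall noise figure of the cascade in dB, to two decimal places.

1.66 dB

Convert to linear (a loss of L dB is a gain of −L dB): F_i = 10^(NF_i/10), G_i = 10^(G_i,dB/10)
  Stage 1: F_1 = 10^(1.44/10) = 1.393, G_1 = 10^(14.4/10) = 27.54
  Stage 2: F_2 = 10^(4.55/10) = 2.851, G_2 = 10^(15.5/10) = 35.48
  Stage 3: F_3 = 10^(7.22/10) = 5.272, G_3 = 10^(18.3/10) = 67.61
Friis cascade:
  F = 1.393 + (2.851 − 1)/27.54 + (5.272 − 1)/977.2 = 1.465
NF = 10 log₁₀(1.465) = 1.66 dB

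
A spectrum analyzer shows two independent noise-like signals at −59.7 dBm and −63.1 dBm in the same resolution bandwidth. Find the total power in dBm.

Convert to linear, add, convert back:
P₁ = 1.07×10⁻⁹ W, P₂ = 4.90×10⁻¹⁰ W
P_tot = 1.56×10⁻⁹ W → 10 log₁₀(P_tot / 10⁻³) = −58.1 dBm

−58.1 dBm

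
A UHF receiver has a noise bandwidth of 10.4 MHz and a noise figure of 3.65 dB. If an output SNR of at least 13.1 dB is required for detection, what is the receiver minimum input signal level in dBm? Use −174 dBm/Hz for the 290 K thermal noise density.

−87.1 dBm

Sensitivity = −174 + 10 log₁₀(B) + NF + SNR_min
= −174 + 70.17 + 3.65 + 13.1
= −87.08 dBm → −87.1 dBm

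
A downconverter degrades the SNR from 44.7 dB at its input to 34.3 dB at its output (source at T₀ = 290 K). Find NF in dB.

10.4 dB

NF (dB) = SNR_in(dB) − SNR_out(dB) when the source is at T₀
NF = 44.7 − 34.3 = 10.4 dB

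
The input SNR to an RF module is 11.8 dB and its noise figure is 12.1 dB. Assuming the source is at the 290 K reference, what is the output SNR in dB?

−0.3 dB

By definition F = SNR_in/SNR_out, so in dB: SNR_out = SNR_in − NF
SNR_out = 11.8 − 12.1 = −0.3 dB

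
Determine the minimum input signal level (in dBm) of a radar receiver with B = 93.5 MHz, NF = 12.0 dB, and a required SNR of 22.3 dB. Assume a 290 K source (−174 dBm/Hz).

Sensitivity = −174 + 10 log₁₀(B) + NF + SNR_min
= −174 + 79.71 + 12.0 + 22.3
= −59.99 dBm → −60.0 dBm

−60.0 dBm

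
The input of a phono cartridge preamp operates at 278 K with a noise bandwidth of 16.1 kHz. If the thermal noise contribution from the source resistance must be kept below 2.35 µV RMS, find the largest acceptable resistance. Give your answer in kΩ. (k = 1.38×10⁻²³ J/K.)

22.4 kΩ

Johnson–Nyquist: V_n = √(4kTRB) ⇒ R = V_n² / (4kTB)
4kTB = 4 × 1.38×10⁻²³ × 278 × 1.61×10⁴ = 2.47×10⁻¹⁶
R = (2.35×10⁻⁶)² / 2.47×10⁻¹⁶ = 2.24×10⁴ Ω = 22.4 kΩ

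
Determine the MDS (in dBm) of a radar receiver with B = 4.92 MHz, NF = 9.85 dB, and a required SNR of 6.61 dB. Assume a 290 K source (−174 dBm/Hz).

Sensitivity = −174 + 10 log₁₀(B) + NF + SNR_min
= −174 + 66.92 + 9.85 + 6.61
= −90.62 dBm → −90.6 dBm

−90.6 dBm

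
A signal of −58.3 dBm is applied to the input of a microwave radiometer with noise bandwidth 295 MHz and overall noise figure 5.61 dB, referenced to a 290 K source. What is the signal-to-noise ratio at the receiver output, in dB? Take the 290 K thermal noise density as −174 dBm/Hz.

Noise floor: N = −174 + 10 log₁₀(B) + NF
10 log₁₀(2.95×10⁸) = 84.7 dB
N = −174 + 84.7 + 5.61 = −83.69 dBm
SNR = P_sig − N = −58.3 − (−83.69) = 25.39 dB → 25.4 dB

25.4 dB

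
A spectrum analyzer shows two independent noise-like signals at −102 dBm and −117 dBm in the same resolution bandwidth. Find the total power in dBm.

Convert to linear, add, convert back:
P₁ = 6.31×10⁻¹⁴ W, P₂ = 2.00×10⁻¹⁵ W
P_tot = 6.51×10⁻¹⁴ W → 10 log₁₀(P_tot / 10⁻³) = −101.9 dBm

−101.9 dBm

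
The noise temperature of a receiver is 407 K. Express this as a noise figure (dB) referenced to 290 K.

F = 1 + T_e/T₀ = 1 + 407/290 = 2.40345
NF = 10 log₁₀(2.40345) = 3.81 dB

3.81 dB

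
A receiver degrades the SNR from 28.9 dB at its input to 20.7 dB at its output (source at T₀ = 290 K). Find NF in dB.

NF (dB) = SNR_in(dB) − SNR_out(dB) when the source is at T₀
NF = 28.9 − 20.7 = 8.2 dB

8.2 dB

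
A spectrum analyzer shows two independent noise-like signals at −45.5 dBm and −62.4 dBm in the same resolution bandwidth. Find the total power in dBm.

Convert to linear, add, convert back:
P₁ = 2.82×10⁻⁸ W, P₂ = 5.75×10⁻¹⁰ W
P_tot = 2.88×10⁻⁸ W → 10 log₁₀(P_tot / 10⁻³) = −45.4 dBm

−45.4 dBm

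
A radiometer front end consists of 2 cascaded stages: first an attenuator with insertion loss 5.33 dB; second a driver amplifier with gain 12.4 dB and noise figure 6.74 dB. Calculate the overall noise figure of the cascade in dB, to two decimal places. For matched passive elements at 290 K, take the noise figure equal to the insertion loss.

12.07 dB

Convert to linear (a loss of L dB is a gain of −L dB): F_i = 10^(NF_i/10), G_i = 10^(G_i,dB/10)
  Stage 1: F_1 = 10^(5.33/10) = 3.412, G_1 = 10^(−5.33/10) = 0.2931
  Stage 2: F_2 = 10^(6.74/10) = 4.721, G_2 = 10^(12.4/10) = 17.38
Friis cascade:
  F = 3.412 + (4.721 − 1)/0.2931 = 16.11
NF = 10 log₁₀(16.11) = 12.07 dB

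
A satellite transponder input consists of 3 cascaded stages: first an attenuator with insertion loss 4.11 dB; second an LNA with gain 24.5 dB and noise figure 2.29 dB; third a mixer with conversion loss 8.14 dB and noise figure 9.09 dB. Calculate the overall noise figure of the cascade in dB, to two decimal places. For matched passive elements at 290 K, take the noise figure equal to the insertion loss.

6.46 dB

Convert to linear (a loss of L dB is a gain of −L dB): F_i = 10^(NF_i/10), G_i = 10^(G_i,dB/10)
  Stage 1: F_1 = 10^(4.11/10) = 2.576, G_1 = 10^(−4.11/10) = 0.3882
  Stage 2: F_2 = 10^(2.29/10) = 1.694, G_2 = 10^(24.5/10) = 281.8
  Stage 3: F_3 = 10^(9.09/10) = 8.110, G_3 = 10^(−8.14/10) = 0.1535
Friis cascade:
  F = 2.576 + (1.694 − 1)/0.3882 + (8.110 − 1)/109.4 = 4.430
NF = 10 log₁₀(4.430) = 6.46 dB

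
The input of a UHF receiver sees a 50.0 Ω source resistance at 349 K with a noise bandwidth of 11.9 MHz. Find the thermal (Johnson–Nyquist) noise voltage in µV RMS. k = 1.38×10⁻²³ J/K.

V_n = √(4kTRB)
4kTRB = 4 × 1.38×10⁻²³ × 349 × 5.00×10¹ × 1.19×10⁷ = 1.15×10⁻¹¹ V²
V_n = √(1.15×10⁻¹¹) = 3.39×10⁻⁶ V = 3.39 µV

3.39 µV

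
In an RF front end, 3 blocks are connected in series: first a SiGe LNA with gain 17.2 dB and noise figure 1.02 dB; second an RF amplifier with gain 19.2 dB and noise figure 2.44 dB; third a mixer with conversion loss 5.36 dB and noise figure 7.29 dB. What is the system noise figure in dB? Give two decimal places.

Convert to linear (a loss of L dB is a gain of −L dB): F_i = 10^(NF_i/10), G_i = 10^(G_i,dB/10)
  Stage 1: F_1 = 10^(1.02/10) = 1.265, G_1 = 10^(17.2/10) = 52.48
  Stage 2: F_2 = 10^(2.44/10) = 1.754, G_2 = 10^(19.2/10) = 83.18
  Stage 3: F_3 = 10^(7.29/10) = 5.358, G_3 = 10^(−5.36/10) = 0.2911
Friis cascade:
  F = 1.265 + (1.754 − 1)/52.48 + (5.358 − 1)/4365 = 1.280
NF = 10 log₁₀(1.280) = 1.07 dB

1.07 dB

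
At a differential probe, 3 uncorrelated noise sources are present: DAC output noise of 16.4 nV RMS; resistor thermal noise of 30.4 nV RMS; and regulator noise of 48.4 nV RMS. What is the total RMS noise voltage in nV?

Uncorrelated sources add in power (mean-square): V_tot = √(ΣV_i²)
V_tot = √[(1.64×10⁻⁸)² + (3.04×10⁻⁸)² + (4.84×10⁻⁸)²] = 5.95×10⁻⁸ V = 59.5 nV

59.5 nV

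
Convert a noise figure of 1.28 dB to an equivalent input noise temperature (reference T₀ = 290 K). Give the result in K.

99.4 K

F = 10^(1.28/10) = 1.34276
T_e = (F − 1)·T₀ = (1.34276 − 1) × 290 = 99.4 K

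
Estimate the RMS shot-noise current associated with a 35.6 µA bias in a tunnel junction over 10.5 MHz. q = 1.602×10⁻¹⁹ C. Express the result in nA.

10.9 nA

I_n = √(2qI·B)
2qI·B = 2 × 1.602×10⁻¹⁹ × 3.56×10⁻⁵ × 1.05×10⁷ = 1.20×10⁻¹⁶ A²
I_n = √(1.20×10⁻¹⁶) = 1.09×10⁻⁸ A = 10.9 nA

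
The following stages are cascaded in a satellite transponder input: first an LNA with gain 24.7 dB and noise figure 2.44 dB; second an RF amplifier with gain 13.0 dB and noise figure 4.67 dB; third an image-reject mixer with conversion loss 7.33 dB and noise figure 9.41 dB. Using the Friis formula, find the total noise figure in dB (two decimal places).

2.46 dB

Convert to linear (a loss of L dB is a gain of −L dB): F_i = 10^(NF_i/10), G_i = 10^(G_i,dB/10)
  Stage 1: F_1 = 10^(2.44/10) = 1.754, G_1 = 10^(24.7/10) = 295.1
  Stage 2: F_2 = 10^(4.67/10) = 2.931, G_2 = 10^(13.0/10) = 19.95
  Stage 3: F_3 = 10^(9.41/10) = 8.730, G_3 = 10^(−7.33/10) = 0.1849
Friis cascade:
  F = 1.754 + (2.931 − 1)/295.1 + (8.730 − 1)/5888 = 1.762
NF = 10 log₁₀(1.762) = 2.46 dB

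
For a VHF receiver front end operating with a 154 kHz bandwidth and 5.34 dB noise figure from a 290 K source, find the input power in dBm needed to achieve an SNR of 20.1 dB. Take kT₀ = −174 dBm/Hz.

−96.7 dBm

Sensitivity = −174 + 10 log₁₀(B) + NF + SNR_min
= −174 + 51.88 + 5.34 + 20.1
= −96.68 dBm → −96.7 dBm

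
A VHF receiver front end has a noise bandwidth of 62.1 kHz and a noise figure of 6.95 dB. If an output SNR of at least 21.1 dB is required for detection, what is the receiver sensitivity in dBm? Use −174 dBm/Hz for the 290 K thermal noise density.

−98.0 dBm

Sensitivity = −174 + 10 log₁₀(B) + NF + SNR_min
= −174 + 47.93 + 6.95 + 21.1
= −98.02 dBm → −98.0 dBm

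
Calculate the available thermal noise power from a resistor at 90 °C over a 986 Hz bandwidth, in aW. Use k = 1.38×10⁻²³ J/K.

T = 90 °C + 273.15 = 363.15 K
P_n = kTB = 1.38×10⁻²³ × 363.15 × 9.86×10² = 4.94×10⁻¹⁸ W = 4.94 aW

4.94 aW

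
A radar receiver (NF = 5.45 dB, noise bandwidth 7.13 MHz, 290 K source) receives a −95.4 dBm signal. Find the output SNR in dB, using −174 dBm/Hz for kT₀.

4.6 dB

Noise floor: N = −174 + 10 log₁₀(B) + NF
10 log₁₀(7.13×10⁶) = 68.53 dB
N = −174 + 68.53 + 5.45 = −100.02 dBm
SNR = P_sig − N = −95.4 − (−100.02) = 4.62 dB → 4.6 dB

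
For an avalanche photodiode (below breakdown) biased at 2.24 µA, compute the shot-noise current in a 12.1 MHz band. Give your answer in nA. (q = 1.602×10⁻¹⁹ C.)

I_n = √(2qI·B)
2qI·B = 2 × 1.602×10⁻¹⁹ × 2.24×10⁻⁶ × 1.21×10⁷ = 8.68×10⁻¹⁸ A²
I_n = √(8.68×10⁻¹⁸) = 2.95×10⁻⁹ A = 2.95 nA

2.95 nA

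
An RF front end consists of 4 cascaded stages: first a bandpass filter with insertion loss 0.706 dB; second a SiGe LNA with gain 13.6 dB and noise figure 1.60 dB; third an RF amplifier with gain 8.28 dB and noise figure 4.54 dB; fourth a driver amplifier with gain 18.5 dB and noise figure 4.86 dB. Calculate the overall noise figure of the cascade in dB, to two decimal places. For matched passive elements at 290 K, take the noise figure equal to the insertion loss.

2.58 dB

Convert to linear (a loss of L dB is a gain of −L dB): F_i = 10^(NF_i/10), G_i = 10^(G_i,dB/10)
  Stage 1: F_1 = 10^(0.706/10) = 1.177, G_1 = 10^(−0.706/10) = 0.8500
  Stage 2: F_2 = 10^(1.60/10) = 1.445, G_2 = 10^(13.6/10) = 22.91
  Stage 3: F_3 = 10^(4.54/10) = 2.844, G_3 = 10^(8.28/10) = 6.730
  Stage 4: F_4 = 10^(4.86/10) = 3.062, G_4 = 10^(18.5/10) = 70.79
Friis cascade:
  F = 1.177 + (1.445 − 1)/0.8500 + (2.844 − 1)/19.47 + (3.062 − 1)/131.0 = 1.811
NF = 10 log₁₀(1.811) = 2.58 dB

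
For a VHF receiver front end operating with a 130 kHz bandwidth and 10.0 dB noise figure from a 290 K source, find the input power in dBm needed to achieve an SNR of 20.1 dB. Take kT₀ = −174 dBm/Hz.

Sensitivity = −174 + 10 log₁₀(B) + NF + SNR_min
= −174 + 51.14 + 10.0 + 20.1
= −92.76 dBm → −92.8 dBm

−92.8 dBm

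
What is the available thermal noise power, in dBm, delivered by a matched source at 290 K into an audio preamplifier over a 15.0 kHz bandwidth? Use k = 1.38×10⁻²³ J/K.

P_n = kTB = 1.38×10⁻²³ × 290 × 1.50×10⁴ = 6.00×10⁻¹⁷ W
In dBm: 10 log₁₀(6.00×10⁻¹⁷ / 10⁻³) = −132.2 dBm

−132.2 dBm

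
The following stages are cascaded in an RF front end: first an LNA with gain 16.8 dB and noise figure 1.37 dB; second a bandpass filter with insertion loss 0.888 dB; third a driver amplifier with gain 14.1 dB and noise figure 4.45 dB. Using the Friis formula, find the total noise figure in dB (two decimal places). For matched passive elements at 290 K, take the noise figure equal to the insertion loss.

Convert to linear (a loss of L dB is a gain of −L dB): F_i = 10^(NF_i/10), G_i = 10^(G_i,dB/10)
  Stage 1: F_1 = 10^(1.37/10) = 1.371, G_1 = 10^(16.8/10) = 47.86
  Stage 2: F_2 = 10^(0.888/10) = 1.227, G_2 = 10^(−0.888/10) = 0.8151
  Stage 3: F_3 = 10^(4.45/10) = 2.786, G_3 = 10^(14.1/10) = 25.70
Friis cascade:
  F = 1.371 + (1.227 − 1)/47.86 + (2.786 − 1)/39.01 = 1.421
NF = 10 log₁₀(1.421) = 1.53 dB

1.53 dB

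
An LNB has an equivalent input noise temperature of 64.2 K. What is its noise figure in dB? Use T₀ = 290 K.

F = 1 + T_e/T₀ = 1 + 64.2/290 = 1.22138
NF = 10 log₁₀(1.22138) = 0.869 dB

0.869 dB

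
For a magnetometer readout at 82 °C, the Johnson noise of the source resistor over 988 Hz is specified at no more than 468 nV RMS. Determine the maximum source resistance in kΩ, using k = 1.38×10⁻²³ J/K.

T = 82 °C + 273.15 = 355.15 K
Johnson–Nyquist: V_n = √(4kTRB) ⇒ R = V_n² / (4kTB)
4kTB = 4 × 1.38×10⁻²³ × 355.15 × 9.88×10² = 1.94×10⁻¹⁷
R = (4.68×10⁻⁷)² / 1.94×10⁻¹⁷ = 1.13×10⁴ Ω = 11.3 kΩ

11.3 kΩ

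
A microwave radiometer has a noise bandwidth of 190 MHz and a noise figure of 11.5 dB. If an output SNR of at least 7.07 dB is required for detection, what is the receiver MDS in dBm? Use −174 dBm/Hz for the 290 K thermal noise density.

Sensitivity = −174 + 10 log₁₀(B) + NF + SNR_min
= −174 + 82.79 + 11.5 + 7.07
= −72.64 dBm → −72.6 dBm

−72.6 dBm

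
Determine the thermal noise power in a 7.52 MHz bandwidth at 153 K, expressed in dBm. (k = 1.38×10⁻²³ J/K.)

−108.0 dBm

P_n = kTB = 1.38×10⁻²³ × 153 × 7.52×10⁶ = 1.59×10⁻¹⁴ W
In dBm: 10 log₁₀(1.59×10⁻¹⁴ / 10⁻³) = −108.0 dBm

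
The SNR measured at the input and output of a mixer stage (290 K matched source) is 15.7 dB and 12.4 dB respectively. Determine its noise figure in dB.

NF (dB) = SNR_in(dB) − SNR_out(dB) when the source is at T₀
NF = 15.7 − 12.4 = 3.3 dB

3.3 dB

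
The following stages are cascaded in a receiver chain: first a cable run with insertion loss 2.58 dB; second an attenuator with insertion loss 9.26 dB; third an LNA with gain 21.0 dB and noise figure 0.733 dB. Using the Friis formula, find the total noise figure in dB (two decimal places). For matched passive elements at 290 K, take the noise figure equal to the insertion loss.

Convert to linear (a loss of L dB is a gain of −L dB): F_i = 10^(NF_i/10), G_i = 10^(G_i,dB/10)
  Stage 1: F_1 = 10^(2.58/10) = 1.811, G_1 = 10^(−2.58/10) = 0.5521
  Stage 2: F_2 = 10^(9.26/10) = 8.433, G_2 = 10^(−9.26/10) = 0.1186
  Stage 3: F_3 = 10^(0.733/10) = 1.184, G_3 = 10^(21.0/10) = 125.9
Friis cascade:
  F = 1.811 + (8.433 − 1)/0.5521 + (1.184 − 1)/0.06546 = 18.08
NF = 10 log₁₀(18.08) = 12.57 dB

12.57 dB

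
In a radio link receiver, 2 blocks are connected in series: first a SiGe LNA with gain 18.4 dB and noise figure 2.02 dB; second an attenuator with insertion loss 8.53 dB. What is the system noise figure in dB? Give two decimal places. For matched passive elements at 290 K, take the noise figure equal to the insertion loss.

2.26 dB

Convert to linear (a loss of L dB is a gain of −L dB): F_i = 10^(NF_i/10), G_i = 10^(G_i,dB/10)
  Stage 1: F_1 = 10^(2.02/10) = 1.592, G_1 = 10^(18.4/10) = 69.18
  Stage 2: F_2 = 10^(8.53/10) = 7.129, G_2 = 10^(−8.53/10) = 0.1403
Friis cascade:
  F = 1.592 + (7.129 − 1)/69.18 = 1.681
NF = 10 log₁₀(1.681) = 2.26 dB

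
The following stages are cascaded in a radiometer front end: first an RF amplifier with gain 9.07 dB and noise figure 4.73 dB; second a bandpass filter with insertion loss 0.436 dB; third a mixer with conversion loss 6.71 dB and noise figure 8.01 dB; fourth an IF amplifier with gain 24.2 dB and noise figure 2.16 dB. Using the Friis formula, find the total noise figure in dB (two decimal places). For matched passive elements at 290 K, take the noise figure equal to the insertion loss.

Convert to linear (a loss of L dB is a gain of −L dB): F_i = 10^(NF_i/10), G_i = 10^(G_i,dB/10)
  Stage 1: F_1 = 10^(4.73/10) = 2.972, G_1 = 10^(9.07/10) = 8.072
  Stage 2: F_2 = 10^(0.436/10) = 1.106, G_2 = 10^(−0.436/10) = 0.9045
  Stage 3: F_3 = 10^(8.01/10) = 6.324, G_3 = 10^(−6.71/10) = 0.2133
  Stage 4: F_4 = 10^(2.16/10) = 1.644, G_4 = 10^(24.2/10) = 263.0
Friis cascade:
  F = 2.972 + (1.106 − 1)/8.072 + (6.324 − 1)/7.301 + (1.644 − 1)/1.557 = 4.128
NF = 10 log₁₀(4.128) = 6.16 dB

6.16 dB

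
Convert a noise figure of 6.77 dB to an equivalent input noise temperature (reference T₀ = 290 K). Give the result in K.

F = 10^(6.77/10) = 4.75335
T_e = (F − 1)·T₀ = (4.75335 − 1) × 290 = 1088 K

1088 K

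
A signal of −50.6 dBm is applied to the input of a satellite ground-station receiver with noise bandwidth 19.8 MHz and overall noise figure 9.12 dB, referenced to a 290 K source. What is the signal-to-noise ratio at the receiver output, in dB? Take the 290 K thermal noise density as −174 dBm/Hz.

41.3 dB

Noise floor: N = −174 + 10 log₁₀(B) + NF
10 log₁₀(1.98×10⁷) = 72.97 dB
N = −174 + 72.97 + 9.12 = −91.91 dBm
SNR = P_sig − N = −50.6 − (−91.91) = 41.31 dB → 41.3 dB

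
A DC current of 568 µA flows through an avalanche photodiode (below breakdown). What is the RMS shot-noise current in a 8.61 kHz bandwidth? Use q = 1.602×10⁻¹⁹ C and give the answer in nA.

1.25 nA

I_n = √(2qI·B)
2qI·B = 2 × 1.602×10⁻¹⁹ × 5.68×10⁻⁴ × 8.61×10³ = 1.57×10⁻¹⁸ A²
I_n = √(1.57×10⁻¹⁸) = 1.25×10⁻⁹ A = 1.25 nA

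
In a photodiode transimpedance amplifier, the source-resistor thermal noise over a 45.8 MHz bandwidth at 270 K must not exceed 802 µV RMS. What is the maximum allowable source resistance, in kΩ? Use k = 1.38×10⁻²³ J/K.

Johnson–Nyquist: V_n = √(4kTRB) ⇒ R = V_n² / (4kTB)
4kTB = 4 × 1.38×10⁻²³ × 270 × 4.58×10⁷ = 6.83×10⁻¹³
R = (8.02×10⁻⁴)² / 6.83×10⁻¹³ = 9.42×10⁵ Ω = 942 kΩ

942 kΩ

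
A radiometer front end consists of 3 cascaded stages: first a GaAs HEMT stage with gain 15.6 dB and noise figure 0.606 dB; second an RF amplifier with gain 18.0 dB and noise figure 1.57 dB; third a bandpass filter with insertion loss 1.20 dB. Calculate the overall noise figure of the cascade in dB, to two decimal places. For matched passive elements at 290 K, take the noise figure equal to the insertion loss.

Convert to linear (a loss of L dB is a gain of −L dB): F_i = 10^(NF_i/10), G_i = 10^(G_i,dB/10)
  Stage 1: F_1 = 10^(0.606/10) = 1.150, G_1 = 10^(15.6/10) = 36.31
  Stage 2: F_2 = 10^(1.57/10) = 1.435, G_2 = 10^(18.0/10) = 63.10
  Stage 3: F_3 = 10^(1.20/10) = 1.318, G_3 = 10^(−1.20/10) = 0.7586
Friis cascade:
  F = 1.150 + (1.435 − 1)/36.31 + (1.318 − 1)/2291 = 1.162
NF = 10 log₁₀(1.162) = 0.65 dB

0.65 dB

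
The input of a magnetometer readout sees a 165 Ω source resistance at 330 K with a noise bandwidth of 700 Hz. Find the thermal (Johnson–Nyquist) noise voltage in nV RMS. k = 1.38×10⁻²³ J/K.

45.9 nV

V_n = √(4kTRB)
4kTRB = 4 × 1.38×10⁻²³ × 330 × 1.65×10² × 7.00×10² = 2.10×10⁻¹⁵ V²
V_n = √(2.10×10⁻¹⁵) = 4.59×10⁻⁸ V = 45.9 nV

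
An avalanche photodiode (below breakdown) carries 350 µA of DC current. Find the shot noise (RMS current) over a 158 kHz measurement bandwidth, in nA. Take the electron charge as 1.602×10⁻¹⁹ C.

I_n = √(2qI·B)
2qI·B = 2 × 1.602×10⁻¹⁹ × 3.50×10⁻⁴ × 1.58×10⁵ = 1.77×10⁻¹⁷ A²
I_n = √(1.77×10⁻¹⁷) = 4.21×10⁻⁹ A = 4.21 nA

4.21 nA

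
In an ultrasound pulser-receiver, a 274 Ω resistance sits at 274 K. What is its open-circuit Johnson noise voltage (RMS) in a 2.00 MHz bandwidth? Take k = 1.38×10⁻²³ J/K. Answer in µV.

V_n = √(4kTRB)
4kTRB = 4 × 1.38×10⁻²³ × 274 × 2.74×10² × 2.00×10⁶ = 8.29×10⁻¹² V²
V_n = √(8.29×10⁻¹²) = 2.88×10⁻⁶ V = 2.88 µV

2.88 µV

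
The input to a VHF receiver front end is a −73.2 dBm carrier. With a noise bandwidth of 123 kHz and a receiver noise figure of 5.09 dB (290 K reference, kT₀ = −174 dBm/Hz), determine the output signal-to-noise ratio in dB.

44.8 dB

Noise floor: N = −174 + 10 log₁₀(B) + NF
10 log₁₀(1.23×10⁵) = 50.9 dB
N = −174 + 50.9 + 5.09 = −118.01 dBm
SNR = P_sig − N = −73.2 − (−118.01) = 44.81 dB → 44.8 dB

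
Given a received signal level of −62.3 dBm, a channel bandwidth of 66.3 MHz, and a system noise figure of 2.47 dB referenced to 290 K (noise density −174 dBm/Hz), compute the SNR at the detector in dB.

31.0 dB

Noise floor: N = −174 + 10 log₁₀(B) + NF
10 log₁₀(6.63×10⁷) = 78.22 dB
N = −174 + 78.22 + 2.47 = −93.31 dBm
SNR = P_sig − N = −62.3 − (−93.31) = 31.01 dB → 31.0 dB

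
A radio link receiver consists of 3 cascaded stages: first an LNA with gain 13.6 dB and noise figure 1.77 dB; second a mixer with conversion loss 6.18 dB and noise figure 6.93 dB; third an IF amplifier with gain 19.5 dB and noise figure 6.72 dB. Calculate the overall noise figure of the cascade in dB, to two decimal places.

Convert to linear (a loss of L dB is a gain of −L dB): F_i = 10^(NF_i/10), G_i = 10^(G_i,dB/10)
  Stage 1: F_1 = 10^(1.77/10) = 1.503, G_1 = 10^(13.6/10) = 22.91
  Stage 2: F_2 = 10^(6.93/10) = 4.932, G_2 = 10^(−6.18/10) = 0.2410
  Stage 3: F_3 = 10^(6.72/10) = 4.699, G_3 = 10^(19.5/10) = 89.13
Friis cascade:
  F = 1.503 + (4.932 − 1)/22.91 + (4.699 − 1)/5.521 = 2.345
NF = 10 log₁₀(2.345) = 3.70 dB

3.70 dB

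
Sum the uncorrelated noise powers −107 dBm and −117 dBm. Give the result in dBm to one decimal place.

−106.6 dBm

Convert to linear, add, convert back:
P₁ = 2.00×10⁻¹⁴ W, P₂ = 2.00×10⁻¹⁵ W
P_tot = 2.19×10⁻¹⁴ W → 10 log₁₀(P_tot / 10⁻³) = −106.6 dBm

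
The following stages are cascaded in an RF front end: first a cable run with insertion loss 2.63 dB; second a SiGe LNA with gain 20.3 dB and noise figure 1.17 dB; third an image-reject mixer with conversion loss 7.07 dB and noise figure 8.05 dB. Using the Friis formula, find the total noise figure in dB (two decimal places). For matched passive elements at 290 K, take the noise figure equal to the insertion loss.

3.96 dB

Convert to linear (a loss of L dB is a gain of −L dB): F_i = 10^(NF_i/10), G_i = 10^(G_i,dB/10)
  Stage 1: F_1 = 10^(2.63/10) = 1.832, G_1 = 10^(−2.63/10) = 0.5458
  Stage 2: F_2 = 10^(1.17/10) = 1.309, G_2 = 10^(20.3/10) = 107.2
  Stage 3: F_3 = 10^(8.05/10) = 6.383, G_3 = 10^(−7.07/10) = 0.1963
Friis cascade:
  F = 1.832 + (1.309 − 1)/0.5458 + (6.383 − 1)/58.48 = 2.491
NF = 10 log₁₀(2.491) = 3.96 dB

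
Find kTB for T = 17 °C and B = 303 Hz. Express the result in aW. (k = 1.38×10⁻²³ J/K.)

T = 17 °C + 273.15 = 290.15 K
P_n = kTB = 1.38×10⁻²³ × 290.15 × 3.03×10² = 1.21×10⁻¹⁸ W = 1.21 aW

1.21 aW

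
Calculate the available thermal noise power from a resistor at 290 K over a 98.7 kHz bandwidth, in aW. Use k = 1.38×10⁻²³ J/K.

P_n = kTB = 1.38×10⁻²³ × 290 × 9.87×10⁴ = 3.95×10⁻¹⁶ W = 395 aW

395 aW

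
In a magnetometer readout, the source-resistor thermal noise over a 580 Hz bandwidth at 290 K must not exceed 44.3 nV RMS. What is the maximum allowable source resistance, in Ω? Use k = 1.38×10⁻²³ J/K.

211 Ω

Johnson–Nyquist: V_n = √(4kTRB) ⇒ R = V_n² / (4kTB)
4kTB = 4 × 1.38×10⁻²³ × 290 × 5.80×10² = 9.28×10⁻¹⁸
R = (4.43×10⁻⁸)² / 9.28×10⁻¹⁸ = 2.11×10² Ω = 211 Ω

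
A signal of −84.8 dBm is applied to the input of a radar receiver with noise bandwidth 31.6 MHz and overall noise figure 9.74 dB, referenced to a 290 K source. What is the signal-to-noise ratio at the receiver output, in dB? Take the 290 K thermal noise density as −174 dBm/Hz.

Noise floor: N = −174 + 10 log₁₀(B) + NF
10 log₁₀(3.16×10⁷) = 75 dB
N = −174 + 75 + 9.74 = −89.26 dBm
SNR = P_sig − N = −84.8 − (−89.26) = 4.46 dB → 4.5 dB

4.5 dB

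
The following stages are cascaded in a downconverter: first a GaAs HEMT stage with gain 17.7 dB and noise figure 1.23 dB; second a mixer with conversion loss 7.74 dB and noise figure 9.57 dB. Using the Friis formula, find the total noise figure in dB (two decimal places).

Convert to linear (a loss of L dB is a gain of −L dB): F_i = 10^(NF_i/10), G_i = 10^(G_i,dB/10)
  Stage 1: F_1 = 10^(1.23/10) = 1.327, G_1 = 10^(17.7/10) = 58.88
  Stage 2: F_2 = 10^(9.57/10) = 9.057, G_2 = 10^(−7.74/10) = 0.1683
Friis cascade:
  F = 1.327 + (9.057 − 1)/58.88 = 1.464
NF = 10 log₁₀(1.464) = 1.66 dB

1.66 dB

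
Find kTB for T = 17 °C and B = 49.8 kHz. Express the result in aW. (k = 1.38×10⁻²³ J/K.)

T = 17 °C + 273.15 = 290.15 K
P_n = kTB = 1.38×10⁻²³ × 290.15 × 4.98×10⁴ = 1.99×10⁻¹⁶ W = 199 aW

199 aW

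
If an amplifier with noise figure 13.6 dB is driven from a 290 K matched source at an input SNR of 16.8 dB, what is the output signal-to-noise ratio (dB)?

3.2 dB

By definition F = SNR_in/SNR_out, so in dB: SNR_out = SNR_in − NF
SNR_out = 16.8 − 13.6 = 3.2 dB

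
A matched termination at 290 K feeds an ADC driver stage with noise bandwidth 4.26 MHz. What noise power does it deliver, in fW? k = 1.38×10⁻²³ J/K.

P_n = kTB = 1.38×10⁻²³ × 290 × 4.26×10⁶ = 1.70×10⁻¹⁴ W = 17.0 fW

17.0 fW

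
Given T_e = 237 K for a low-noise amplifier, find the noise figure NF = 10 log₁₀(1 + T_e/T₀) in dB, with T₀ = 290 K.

2.59 dB

F = 1 + T_e/T₀ = 1 + 237/290 = 1.81724
NF = 10 log₁₀(1.81724) = 2.59 dB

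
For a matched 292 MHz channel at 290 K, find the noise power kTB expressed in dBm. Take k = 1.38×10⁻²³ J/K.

−89.3 dBm

P_n = kTB = 1.38×10⁻²³ × 290 × 2.92×10⁸ = 1.17×10⁻¹² W
In dBm: 10 log₁₀(1.17×10⁻¹² / 10⁻³) = −89.3 dBm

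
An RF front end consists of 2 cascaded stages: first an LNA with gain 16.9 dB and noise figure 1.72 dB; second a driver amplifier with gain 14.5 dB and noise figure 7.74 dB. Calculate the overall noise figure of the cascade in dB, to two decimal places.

2.01 dB

Convert to linear (a loss of L dB is a gain of −L dB): F_i = 10^(NF_i/10), G_i = 10^(G_i,dB/10)
  Stage 1: F_1 = 10^(1.72/10) = 1.486, G_1 = 10^(16.9/10) = 48.98
  Stage 2: F_2 = 10^(7.74/10) = 5.943, G_2 = 10^(14.5/10) = 28.18
Friis cascade:
  F = 1.486 + (5.943 − 1)/48.98 = 1.587
NF = 10 log₁₀(1.587) = 2.01 dB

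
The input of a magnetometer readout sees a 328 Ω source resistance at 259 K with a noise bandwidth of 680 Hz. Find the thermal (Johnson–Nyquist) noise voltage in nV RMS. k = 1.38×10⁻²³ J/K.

V_n = √(4kTRB)
4kTRB = 4 × 1.38×10⁻²³ × 259 × 3.28×10² × 6.80×10² = 3.19×10⁻¹⁵ V²
V_n = √(3.19×10⁻¹⁵) = 5.65×10⁻⁸ V = 56.5 nV

56.5 nV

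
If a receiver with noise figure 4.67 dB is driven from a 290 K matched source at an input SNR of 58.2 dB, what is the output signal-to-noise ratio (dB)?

53.53 dB

By definition F = SNR_in/SNR_out, so in dB: SNR_out = SNR_in − NF
SNR_out = 58.2 − 4.67 = 53.53 dB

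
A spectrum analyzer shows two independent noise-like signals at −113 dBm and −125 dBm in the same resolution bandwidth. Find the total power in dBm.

Convert to linear, add, convert back:
P₁ = 5.01×10⁻¹⁵ W, P₂ = 3.16×10⁻¹⁶ W
P_tot = 5.33×10⁻¹⁵ W → 10 log₁₀(P_tot / 10⁻³) = −112.7 dBm

−112.7 dBm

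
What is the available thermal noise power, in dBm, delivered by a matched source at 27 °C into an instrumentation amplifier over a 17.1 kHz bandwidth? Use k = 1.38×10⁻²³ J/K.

T = 27 °C + 273.15 = 300.15 K
P_n = kTB = 1.38×10⁻²³ × 300.15 × 1.71×10⁴ = 7.08×10⁻¹⁷ W
In dBm: 10 log₁₀(7.08×10⁻¹⁷ / 10⁻³) = −131.5 dBm

−131.5 dBm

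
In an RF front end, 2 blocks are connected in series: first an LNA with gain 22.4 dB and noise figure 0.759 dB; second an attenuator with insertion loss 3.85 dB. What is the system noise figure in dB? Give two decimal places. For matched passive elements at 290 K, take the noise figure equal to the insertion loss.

0.79 dB

Convert to linear (a loss of L dB is a gain of −L dB): F_i = 10^(NF_i/10), G_i = 10^(G_i,dB/10)
  Stage 1: F_1 = 10^(0.759/10) = 1.191, G_1 = 10^(22.4/10) = 173.8
  Stage 2: F_2 = 10^(3.85/10) = 2.427, G_2 = 10^(−3.85/10) = 0.4121
Friis cascade:
  F = 1.191 + (2.427 − 1)/173.8 = 1.199
NF = 10 log₁₀(1.199) = 0.79 dB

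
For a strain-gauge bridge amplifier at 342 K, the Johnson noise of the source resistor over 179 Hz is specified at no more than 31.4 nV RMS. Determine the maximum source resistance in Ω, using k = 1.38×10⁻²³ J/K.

Johnson–Nyquist: V_n = √(4kTRB) ⇒ R = V_n² / (4kTB)
4kTB = 4 × 1.38×10⁻²³ × 342 × 1.79×10² = 3.38×10⁻¹⁸
R = (3.14×10⁻⁸)² / 3.38×10⁻¹⁸ = 2.92×10² Ω = 292 Ω

292 Ω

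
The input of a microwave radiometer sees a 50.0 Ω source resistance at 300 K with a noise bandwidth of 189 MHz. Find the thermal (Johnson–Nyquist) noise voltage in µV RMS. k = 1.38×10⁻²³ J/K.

12.5 µV

V_n = √(4kTRB)
4kTRB = 4 × 1.38×10⁻²³ × 300 × 5.00×10¹ × 1.89×10⁸ = 1.56×10⁻¹⁰ V²
V_n = √(1.56×10⁻¹⁰) = 1.25×10⁻⁵ V = 12.5 µV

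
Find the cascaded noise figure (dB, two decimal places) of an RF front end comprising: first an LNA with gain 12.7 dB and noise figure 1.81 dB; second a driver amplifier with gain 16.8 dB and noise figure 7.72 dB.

2.51 dB

Convert to linear (a loss of L dB is a gain of −L dB): F_i = 10^(NF_i/10), G_i = 10^(G_i,dB/10)
  Stage 1: F_1 = 10^(1.81/10) = 1.517, G_1 = 10^(12.7/10) = 18.62
  Stage 2: F_2 = 10^(7.72/10) = 5.916, G_2 = 10^(16.8/10) = 47.86
Friis cascade:
  F = 1.517 + (5.916 − 1)/18.62 = 1.781
NF = 10 log₁₀(1.781) = 2.51 dB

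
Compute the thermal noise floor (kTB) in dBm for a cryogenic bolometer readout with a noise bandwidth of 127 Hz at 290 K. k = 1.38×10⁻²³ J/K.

P_n = kTB = 1.38×10⁻²³ × 290 × 1.27×10² = 5.08×10⁻¹⁹ W
In dBm: 10 log₁₀(5.08×10⁻¹⁹ / 10⁻³) = −152.9 dBm

−152.9 dBm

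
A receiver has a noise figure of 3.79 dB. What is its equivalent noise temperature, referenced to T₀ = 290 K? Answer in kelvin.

F = 10^(3.79/10) = 2.39332
T_e = (F − 1)·T₀ = (2.39332 − 1) × 290 = 404 K

404 K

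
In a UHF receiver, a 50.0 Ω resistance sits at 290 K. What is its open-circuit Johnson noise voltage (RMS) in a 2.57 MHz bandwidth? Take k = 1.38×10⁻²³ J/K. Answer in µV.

1.43 µV

V_n = √(4kTRB)
4kTRB = 4 × 1.38×10⁻²³ × 290 × 5.00×10¹ × 2.57×10⁶ = 2.06×10⁻¹² V²
V_n = √(2.06×10⁻¹²) = 1.43×10⁻⁶ V = 1.43 µV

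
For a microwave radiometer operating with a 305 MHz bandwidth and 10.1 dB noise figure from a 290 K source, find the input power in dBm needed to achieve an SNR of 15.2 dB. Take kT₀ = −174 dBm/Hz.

Sensitivity = −174 + 10 log₁₀(B) + NF + SNR_min
= −174 + 84.84 + 10.1 + 15.2
= −63.86 dBm → −63.9 dBm

−63.9 dBm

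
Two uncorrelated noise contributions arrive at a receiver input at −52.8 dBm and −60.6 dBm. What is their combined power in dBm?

Convert to linear, add, convert back:
P₁ = 5.25×10⁻⁹ W, P₂ = 8.71×10⁻¹⁰ W
P_tot = 6.12×10⁻⁹ W → 10 log₁₀(P_tot / 10⁻³) = −52.1 dBm

−52.1 dBm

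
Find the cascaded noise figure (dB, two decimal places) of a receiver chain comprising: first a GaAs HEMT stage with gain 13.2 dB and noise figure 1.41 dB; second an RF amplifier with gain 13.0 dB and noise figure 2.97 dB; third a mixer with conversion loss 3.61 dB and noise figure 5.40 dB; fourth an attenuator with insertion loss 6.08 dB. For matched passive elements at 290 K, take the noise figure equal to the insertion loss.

1.62 dB

Convert to linear (a loss of L dB is a gain of −L dB): F_i = 10^(NF_i/10), G_i = 10^(G_i,dB/10)
  Stage 1: F_1 = 10^(1.41/10) = 1.384, G_1 = 10^(13.2/10) = 20.89
  Stage 2: F_2 = 10^(2.97/10) = 1.982, G_2 = 10^(13.0/10) = 19.95
  Stage 3: F_3 = 10^(5.40/10) = 3.467, G_3 = 10^(−3.61/10) = 0.4355
  Stage 4: F_4 = 10^(6.08/10) = 4.055, G_4 = 10^(−6.08/10) = 0.2466
Friis cascade:
  F = 1.384 + (1.982 − 1)/20.89 + (3.467 − 1)/416.9 + (4.055 − 1)/181.6 = 1.453
NF = 10 log₁₀(1.453) = 1.62 dB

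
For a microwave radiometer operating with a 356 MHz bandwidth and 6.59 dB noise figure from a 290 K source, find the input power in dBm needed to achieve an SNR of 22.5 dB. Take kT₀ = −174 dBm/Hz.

Sensitivity = −174 + 10 log₁₀(B) + NF + SNR_min
= −174 + 85.51 + 6.59 + 22.5
= −59.40 dBm → −59.4 dBm

−59.4 dBm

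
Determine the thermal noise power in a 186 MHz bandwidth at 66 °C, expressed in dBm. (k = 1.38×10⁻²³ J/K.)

T = 66 °C + 273.15 = 339.15 K
P_n = kTB = 1.38×10⁻²³ × 339.15 × 1.86×10⁸ = 8.71×10⁻¹³ W
In dBm: 10 log₁₀(8.71×10⁻¹³ / 10⁻³) = −90.6 dBm

−90.6 dBm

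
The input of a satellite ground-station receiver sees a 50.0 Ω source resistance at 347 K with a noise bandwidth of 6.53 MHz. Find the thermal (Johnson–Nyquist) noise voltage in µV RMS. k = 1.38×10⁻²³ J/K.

V_n = √(4kTRB)
4kTRB = 4 × 1.38×10⁻²³ × 347 × 5.00×10¹ × 6.53×10⁶ = 6.25×10⁻¹² V²
V_n = √(6.25×10⁻¹²) = 2.50×10⁻⁶ V = 2.50 µV

2.50 µV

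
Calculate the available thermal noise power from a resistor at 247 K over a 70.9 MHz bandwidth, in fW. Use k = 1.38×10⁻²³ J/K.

242 fW

P_n = kTB = 1.38×10⁻²³ × 247 × 7.09×10⁷ = 2.42×10⁻¹³ W = 242 fW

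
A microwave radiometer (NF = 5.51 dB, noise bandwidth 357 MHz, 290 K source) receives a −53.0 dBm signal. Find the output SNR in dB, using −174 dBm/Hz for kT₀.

30.0 dB

Noise floor: N = −174 + 10 log₁₀(B) + NF
10 log₁₀(3.57×10⁸) = 85.53 dB
N = −174 + 85.53 + 5.51 = −82.96 dBm
SNR = P_sig − N = −53.0 − (−82.96) = 29.96 dB → 30.0 dB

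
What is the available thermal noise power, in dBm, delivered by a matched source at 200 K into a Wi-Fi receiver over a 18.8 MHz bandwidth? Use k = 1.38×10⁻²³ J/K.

−102.8 dBm

P_n = kTB = 1.38×10⁻²³ × 200 × 1.88×10⁷ = 5.19×10⁻¹⁴ W
In dBm: 10 log₁₀(5.19×10⁻¹⁴ / 10⁻³) = −102.8 dBm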